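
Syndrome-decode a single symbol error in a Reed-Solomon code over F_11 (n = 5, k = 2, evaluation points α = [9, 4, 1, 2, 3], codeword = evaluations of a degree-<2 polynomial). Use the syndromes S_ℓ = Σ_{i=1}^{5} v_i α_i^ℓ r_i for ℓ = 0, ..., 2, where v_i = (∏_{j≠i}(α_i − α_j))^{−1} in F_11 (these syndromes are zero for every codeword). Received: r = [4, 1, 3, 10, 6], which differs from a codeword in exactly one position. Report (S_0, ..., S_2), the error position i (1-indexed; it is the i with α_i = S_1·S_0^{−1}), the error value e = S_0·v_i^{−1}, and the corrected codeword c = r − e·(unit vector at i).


S = (7, 6, 2), error at position 2, error magnitude e = 10, c = [4, 2, 3, 10, 6].

Step 1: column multipliers v_i = (∏_{j≠i}(α_i − α_j))^{−1} mod 11.
  i = 1 (α = 9): (9−4)(9−1)(9−2)(9−3) = 5·8·7·6 = 1680 ≡ 8, so v_1 = 8^{−1} = 7 (mod 11).
  i = 2 (α = 4): (4−9)(4−1)(4−2)(4−3) = (−5)·3·2·1 = −30 ≡ 3, so v_2 = 3^{−1} = 4 (mod 11).
  i = 3 (α = 1): (1−9)(1−4)(1−2)(1−3) = (−8)·(−3)·(−1)·(−2) = 48 ≡ 4, so v_3 = 4^{−1} = 3 (mod 11).
  i = 4 (α = 2): (2−9)(2−4)(2−1)(2−3) = (−7)·(−2)·1·(−1) = −14 ≡ 8, so v_4 = 8^{−1} = 7 (mod 11).
  i = 5 (α = 3): (3−9)(3−4)(3−1)(3−2) = (−6)·(−1)·2·1 = 12 ≡ 1, so v_5 = 1^{−1} = 1 (mod 11).
  v = [7, 4, 3, 7, 1].
Step 2: syndromes of r = [4, 1, 3, 10, 6] (all sums mod 11).
  S_0 = Σ v_i r_i = 7·4 + 4·1 + 3·3 + 7·10 + 1·6 = 117 ≡ 7.
  S_1 = Σ v_i α_i r_i = 7·9·4 + 4·4·1 + 3·1·3 + 7·2·10 + 1·3·6 = 435 ≡ 6.
  α_i^2 mod 11 = [4, 5, 1, 4, 9].
  S_2 = Σ v_i α_i^2 r_i = 7·4·4 + 4·5·1 + 3·1·3 + 7·4·10 + 1·9·6 = 475 ≡ 2.
  S = (7, 6, 2) ≠ 0, so r is not a codeword (an error is present).
Step 3: locate the error. For a single error e at position i, S_ℓ = v_i·e·α_i^ℓ, so α_err = S_1/S_0.
  S_0^{−1} = 7^{−1} = 8 (mod 11), so α_err = 6·8 = 48 ≡ 4 = α_2. Error position i = 2.
  Consistency check: S_2/S_1 = 2·2 = 4 ≡ 4 = α_err ✓ (single-error assumption holds).
Step 4: error magnitude e = S_0/v_2 = S_0·∏_{j≠2}(α_2 − α_j) = 7·3 = 21 ≡ 10 (mod 11).
Step 5: correct position 2: c_2 = r_2 − e = 1 − 10 ≡ 2 (mod 11). Hence c = [4, 2, 3, 10, 6].
  Check: interpolating c through the α_i gives m(x) = 7 + 7·x (degree < 2) with m(α_i) = c_i for every i, so c is indeed a codeword.


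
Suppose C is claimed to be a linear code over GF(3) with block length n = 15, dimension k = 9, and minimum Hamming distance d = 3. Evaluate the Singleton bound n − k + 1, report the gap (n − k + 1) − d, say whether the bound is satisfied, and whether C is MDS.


Singleton RHS = n − k + 1 = 7, slack = 4, bound satisfied, not MDS.

Singleton bound: d ≤ n − k + 1.
Here n = 15, k = 9, so n − k + 1 = 7.
Given d = 3, check d ≤ 7: YES.
Slack = (n − k + 1) − d = 4.
The code is NOT MDS (slack = 4 > 0).
Description: the claimed parameters are [15, 9, 3]_3; such a code would be non-MDS.


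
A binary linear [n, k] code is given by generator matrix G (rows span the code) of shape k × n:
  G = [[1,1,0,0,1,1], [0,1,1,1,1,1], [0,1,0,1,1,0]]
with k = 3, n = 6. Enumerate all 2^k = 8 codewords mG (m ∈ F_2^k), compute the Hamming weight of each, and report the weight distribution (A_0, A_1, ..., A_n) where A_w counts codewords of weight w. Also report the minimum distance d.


Weight distribution: A_0 = 1, A_2 = 1, A_3 = 3, A_4 = 2, A_5 = 1. Minimum distance d = 2.

Enumerate all 2^3 = 8 messages m ∈ F_2^3.
For each, compute codeword c = mG in F_2^6, then tally its weight.
  m = 000 → c = 000000, weight = 0.
  m = 100 → c = 110011, weight = 4.
  m = 010 → c = 011111, weight = 5.
  m = 110 → c = 101100, weight = 3.
  m = 001 → c = 010110, weight = 3.
  m = 101 → c = 100101, weight = 3.
  m = 011 → c = 001001, weight = 2.
  m = 111 → c = 111010, weight = 4.
Tally weights:
  weight 0: 1 codewords.
  weight 2: 1 codewords.
  weight 3: 3 codewords.
  weight 4: 2 codewords.
  weight 5: 1 codewords.
Minimum distance d = smallest w > 0 with A_w > 0 = 2.
Sanity: Σ A_w = 8 = 2^3 = 8 ✓.


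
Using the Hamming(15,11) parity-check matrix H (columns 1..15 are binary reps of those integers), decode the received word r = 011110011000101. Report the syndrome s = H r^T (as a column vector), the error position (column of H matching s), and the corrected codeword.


s = (0, 0, 1, 1)^T, error position = 3, corrected codeword c = 010110011000101

Compute s = H r^T mod 2 one row at a time:
  s_1 = 1 + 1 + 0 + 0 + 0 + 1 + 0 + 1 = 4 ≡ 0 (mod 2).
  s_2 = 1 + 1 + 0 + 0 + 0 + 1 + 0 + 1 = 4 ≡ 0 (mod 2).
  s_3 = 1 + 1 + 0 + 0 + 0 + 0 + 0 + 1 = 3 ≡ 1 (mod 2).
  s_4 = 0 + 1 + 1 + 0 + 1 + 0 + 1 + 1 = 5 ≡ 1 (mod 2).
s = (0, 0, 1, 1)^T — this equals column 3 of H (binary 0011), so error is at position 3.
Correct: flip bit 3 of r = 011110011000101 to get c = 010110011000101.


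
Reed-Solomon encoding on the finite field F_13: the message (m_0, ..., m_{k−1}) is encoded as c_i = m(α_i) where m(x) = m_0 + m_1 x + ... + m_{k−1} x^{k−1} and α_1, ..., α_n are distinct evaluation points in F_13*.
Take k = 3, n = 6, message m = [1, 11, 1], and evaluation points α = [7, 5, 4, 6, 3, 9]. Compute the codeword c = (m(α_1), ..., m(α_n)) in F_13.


c = [10, 3, 9, 12, 4, 12]

Message polynomial: m(x) = 1 + 11·x + 1·x^2 (mod 13).
For each evaluation point α_i, compute m(α_i) mod 13:
  α_1 = 7: Horner steps 1 → 5 → 10, so m(7) = 10.
  α_2 = 5: Horner steps 1 → 3 → 3, so m(5) = 3.
  α_3 = 4: Horner steps 1 → 2 → 9, so m(4) = 9.
  α_4 = 6: Horner steps 1 → 4 → 12, so m(6) = 12.
  α_5 = 3: Horner steps 1 → 1 → 4, so m(3) = 4.
  α_6 = 9: Horner steps 1 → 7 → 12, so m(9) = 12.
Codeword c = [10, 3, 9, 12, 4, 12] ∈ F_13^6.


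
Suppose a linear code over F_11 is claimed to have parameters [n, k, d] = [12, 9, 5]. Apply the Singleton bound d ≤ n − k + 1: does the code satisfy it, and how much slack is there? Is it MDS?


Singleton RHS = n − k + 1 = 4, slack = -1, bound violated (no such code; not MDS).

Singleton bound: d ≤ n − k + 1.
Here n = 12, k = 9, so n − k + 1 = 4.
Given d = 5, check d ≤ 4: NO.
Slack = (n − k + 1) − d = -1.
The slack is negative: d = 5 exceeds n − k + 1 = 4 by 1, so the Singleton bound is violated and no linear [12, 9, 5]_11 code can exist. In particular it is not MDS (MDS requires d = n − k + 1 exactly).
Description: the claimed parameters are [12, 9, 5]_11; such a code would be impossible (violates the Singleton bound).


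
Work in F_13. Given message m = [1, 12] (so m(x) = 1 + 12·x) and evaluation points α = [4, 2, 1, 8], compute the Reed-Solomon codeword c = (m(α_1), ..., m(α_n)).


c = [10, 12, 0, 6]

Message polynomial: m(x) = 1 + 12·x (mod 13).
For each evaluation point α_i, compute m(α_i) mod 13:
  α_1 = 4: Horner steps 12 → 10, so m(4) = 10.
  α_2 = 2: Horner steps 12 → 12, so m(2) = 12.
  α_3 = 1: Horner steps 12 → 0, so m(1) = 0.
  α_4 = 8: Horner steps 12 → 6, so m(8) = 6.
Codeword c = [10, 12, 0, 6] ∈ F_13^4.


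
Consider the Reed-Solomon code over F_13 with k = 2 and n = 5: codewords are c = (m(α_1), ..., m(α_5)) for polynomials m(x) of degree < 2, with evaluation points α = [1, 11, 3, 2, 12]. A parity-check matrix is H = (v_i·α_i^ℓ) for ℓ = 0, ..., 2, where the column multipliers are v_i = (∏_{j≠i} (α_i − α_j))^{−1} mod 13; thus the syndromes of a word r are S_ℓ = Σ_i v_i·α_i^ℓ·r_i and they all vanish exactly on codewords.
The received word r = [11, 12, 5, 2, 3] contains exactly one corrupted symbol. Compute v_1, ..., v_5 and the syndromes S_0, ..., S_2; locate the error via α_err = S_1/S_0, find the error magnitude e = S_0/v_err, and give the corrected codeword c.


S = (12, 10, 4), error at position 3, error magnitude e = 12, c = [11, 12, 6, 2, 3].

Step 1: column multipliers v_i = (∏_{j≠i}(α_i − α_j))^{−1} mod 13.
  i = 1 (α = 1): (1−11)(1−3)(1−2)(1−12) = (−10)·(−2)·(−1)·(−11) = 220 ≡ 12, so v_1 = 12^{−1} = 12 (mod 13).
  i = 2 (α = 11): (11−1)(11−3)(11−2)(11−12) = 10·8·9·(−1) = −720 ≡ 8, so v_2 = 8^{−1} = 5 (mod 13).
  i = 3 (α = 3): (3−1)(3−11)(3−2)(3−12) = 2·(−8)·1·(−9) = 144 ≡ 1, so v_3 = 1^{−1} = 1 (mod 13).
  i = 4 (α = 2): (2−1)(2−11)(2−3)(2−12) = 1·(−9)·(−1)·(−10) = −90 ≡ 1, so v_4 = 1^{−1} = 1 (mod 13).
  i = 5 (α = 12): (12−1)(12−11)(12−3)(12−2) = 11·1·9·10 = 990 ≡ 2, so v_5 = 2^{−1} = 7 (mod 13).
  v = [12, 5, 1, 1, 7].
Step 2: syndromes of r = [11, 12, 5, 2, 3] (all sums mod 13).
  S_0 = Σ v_i r_i = 12·11 + 5·12 + 1·5 + 1·2 + 7·3 = 220 ≡ 12.
  S_1 = Σ v_i α_i r_i = 12·1·11 + 5·11·12 + 1·3·5 + 1·2·2 + 7·12·3 = 1063 ≡ 10.
  α_i^2 mod 13 = [1, 4, 9, 4, 1].
  S_2 = Σ v_i α_i^2 r_i = 12·1·11 + 5·4·12 + 1·9·5 + 1·4·2 + 7·1·3 = 446 ≡ 4.
  S = (12, 10, 4) ≠ 0, so r is not a codeword (an error is present).
Step 3: locate the error. For a single error e at position i, S_ℓ = v_i·e·α_i^ℓ, so α_err = S_1/S_0.
  S_0^{−1} = 12^{−1} = 12 (mod 13), so α_err = 10·12 = 120 ≡ 3 = α_3. Error position i = 3.
  Consistency check: S_2/S_1 = 4·4 = 16 ≡ 3 = α_err ✓ (single-error assumption holds).
Step 4: error magnitude e = S_0/v_3 = S_0·∏_{j≠3}(α_3 − α_j) = 12·1 = 12 ≡ 12 (mod 13).
Step 5: correct position 3: c_3 = r_3 − e = 5 − 12 ≡ 6 (mod 13). Hence c = [11, 12, 6, 2, 3].
  Check: interpolating c through the α_i gives m(x) = 7 + 4·x (degree < 2) with m(α_i) = c_i for every i, so c is indeed a codeword.


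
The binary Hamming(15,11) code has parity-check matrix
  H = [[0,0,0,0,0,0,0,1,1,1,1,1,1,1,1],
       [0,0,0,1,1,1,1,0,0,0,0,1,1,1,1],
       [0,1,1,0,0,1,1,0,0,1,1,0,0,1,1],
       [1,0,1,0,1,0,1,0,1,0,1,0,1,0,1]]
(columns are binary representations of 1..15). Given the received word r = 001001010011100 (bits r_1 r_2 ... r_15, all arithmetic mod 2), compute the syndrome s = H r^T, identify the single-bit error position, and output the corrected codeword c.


s = (0, 1, 1, 1)^T, error position = 7, corrected codeword c = 001001110011100

Compute s = H r^T mod 2 one row at a time:
  s_1 = 1 + 0 + 0 + 1 + 1 + 1 + 0 + 0 = 4 ≡ 0 (mod 2).
  s_2 = 0 + 0 + 1 + 0 + 1 + 1 + 0 + 0 = 3 ≡ 1 (mod 2).
  s_3 = 0 + 1 + 1 + 0 + 0 + 1 + 0 + 0 = 3 ≡ 1 (mod 2).
  s_4 = 0 + 1 + 0 + 0 + 0 + 1 + 1 + 0 = 3 ≡ 1 (mod 2).
s = (0, 1, 1, 1)^T — this equals column 7 of H (binary 0111), so error is at position 7.
Correct: flip bit 7 of r = 001001010011100 to get c = 001001110011100.


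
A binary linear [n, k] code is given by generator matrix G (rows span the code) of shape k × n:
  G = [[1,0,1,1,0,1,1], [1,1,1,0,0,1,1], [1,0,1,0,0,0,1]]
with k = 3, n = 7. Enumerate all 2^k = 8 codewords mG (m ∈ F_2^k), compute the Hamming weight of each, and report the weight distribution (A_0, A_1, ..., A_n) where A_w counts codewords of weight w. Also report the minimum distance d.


Weight distribution: A_0 = 1, A_2 = 3, A_3 = 1, A_5 = 3. Minimum distance d = 2.

Enumerate all 2^3 = 8 messages m ∈ F_2^3.
For each, compute codeword c = mG in F_2^7, then tally its weight.
  m = 000 → c = 0000000, weight = 0.
  m = 100 → c = 1011011, weight = 5.
  m = 010 → c = 1110011, weight = 5.
  m = 110 → c = 0101000, weight = 2.
  m = 001 → c = 1010001, weight = 3.
  m = 101 → c = 0001010, weight = 2.
  m = 011 → c = 0100010, weight = 2.
  m = 111 → c = 1111001, weight = 5.
Tally weights:
  weight 0: 1 codewords.
  weight 2: 3 codewords.
  weight 3: 1 codewords.
  weight 5: 3 codewords.
Minimum distance d = smallest w > 0 with A_w > 0 = 2.
Sanity: Σ A_w = 8 = 2^3 = 8 ✓.


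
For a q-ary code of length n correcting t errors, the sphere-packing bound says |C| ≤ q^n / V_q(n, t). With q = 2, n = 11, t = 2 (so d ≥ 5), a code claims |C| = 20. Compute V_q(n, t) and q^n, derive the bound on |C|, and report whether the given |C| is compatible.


V_q(n, t) = 67, q^n = 2048, Hamming bound = 30, |C| = 20 ≤ bound (satisfied).

Step 1: Compute V_q(n, t) = Σ_{j=0}^2 C(n, j) (q−1)^j.
  j = 0: C(11,0)·(1)^0 = 1·1 = 1.
  j = 1: C(11,1)·(1)^1 = 11·1 = 11.
  j = 2: C(11,2)·(1)^2 = 55·1 = 55.
  V_q(n, t) = 1 + 11 + 55 = 67.
Step 2: q^n = 2^11 = 2048.
Step 3: Hamming bound ⌊q^n / V_q(n,t)⌋ = ⌊2048/67⌋ = 30.
Step 4: Compare |C| = 20 to 30: satisfied.
The claimed |C| lies below the Hamming bound.


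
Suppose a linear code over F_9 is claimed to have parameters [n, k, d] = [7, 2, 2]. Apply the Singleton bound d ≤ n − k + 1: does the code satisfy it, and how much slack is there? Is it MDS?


Singleton RHS = n − k + 1 = 6, slack = 4, bound satisfied, not MDS.

Singleton bound: d ≤ n − k + 1.
Here n = 7, k = 2, so n − k + 1 = 6.
Given d = 2, check d ≤ 6: YES.
Slack = (n − k + 1) − d = 4.
The code is NOT MDS (slack = 4 > 0).
Description: the claimed parameters are [7, 2, 2]_9; such a code would be non-MDS.


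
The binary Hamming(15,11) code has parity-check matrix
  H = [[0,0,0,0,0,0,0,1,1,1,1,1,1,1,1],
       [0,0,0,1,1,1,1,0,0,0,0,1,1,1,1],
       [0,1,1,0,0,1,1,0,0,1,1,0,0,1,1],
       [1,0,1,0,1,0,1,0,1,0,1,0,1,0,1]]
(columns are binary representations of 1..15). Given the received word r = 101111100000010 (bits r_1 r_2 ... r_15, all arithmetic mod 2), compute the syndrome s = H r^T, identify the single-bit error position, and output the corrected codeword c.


s = (1, 1, 0, 0)^T, error position = 12, corrected codeword c = 101111100001010

Compute s = H r^T mod 2 one row at a time:
  s_1 = 0 + 0 + 0 + 0 + 0 + 0 + 1 + 0 = 1 ≡ 1 (mod 2).
  s_2 = 1 + 1 + 1 + 1 + 0 + 0 + 1 + 0 = 5 ≡ 1 (mod 2).
  s_3 = 0 + 1 + 1 + 1 + 0 + 0 + 1 + 0 = 4 ≡ 0 (mod 2).
  s_4 = 1 + 1 + 1 + 1 + 0 + 0 + 0 + 0 = 4 ≡ 0 (mod 2).
s = (1, 1, 0, 0)^T — this equals column 12 of H (binary 1100), so error is at position 12.
Correct: flip bit 12 of r = 101111100000010 to get c = 101111100001010.


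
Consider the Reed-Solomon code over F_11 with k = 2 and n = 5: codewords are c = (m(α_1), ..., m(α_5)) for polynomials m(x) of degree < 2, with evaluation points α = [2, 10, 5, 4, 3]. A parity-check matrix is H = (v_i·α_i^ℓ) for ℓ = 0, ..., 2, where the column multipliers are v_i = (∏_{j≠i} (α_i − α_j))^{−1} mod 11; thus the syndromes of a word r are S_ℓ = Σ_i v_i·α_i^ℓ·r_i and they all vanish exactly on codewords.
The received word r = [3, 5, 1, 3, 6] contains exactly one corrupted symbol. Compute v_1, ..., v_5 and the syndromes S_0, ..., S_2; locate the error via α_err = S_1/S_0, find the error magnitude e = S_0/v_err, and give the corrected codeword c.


S = (5, 9, 3), error at position 4, error magnitude e = 5, c = [3, 5, 1, 9, 6].

Step 1: column multipliers v_i = (∏_{j≠i}(α_i − α_j))^{−1} mod 11.
  i = 1 (α = 2): (2−10)(2−5)(2−4)(2−3) = (−8)·(−3)·(−2)·(−1) = 48 ≡ 4, so v_1 = 4^{−1} = 3 (mod 11).
  i = 2 (α = 10): (10−2)(10−5)(10−4)(10−3) = 8·5·6·7 = 1680 ≡ 8, so v_2 = 8^{−1} = 7 (mod 11).
  i = 3 (α = 5): (5−2)(5−10)(5−4)(5−3) = 3·(−5)·1·2 = −30 ≡ 3, so v_3 = 3^{−1} = 4 (mod 11).
  i = 4 (α = 4): (4−2)(4−10)(4−5)(4−3) = 2·(−6)·(−1)·1 = 12 ≡ 1, so v_4 = 1^{−1} = 1 (mod 11).
  i = 5 (α = 3): (3−2)(3−10)(3−5)(3−4) = 1·(−7)·(−2)·(−1) = −14 ≡ 8, so v_5 = 8^{−1} = 7 (mod 11).
  v = [3, 7, 4, 1, 7].
Step 2: syndromes of r = [3, 5, 1, 3, 6] (all sums mod 11).
  S_0 = Σ v_i r_i = 3·3 + 7·5 + 4·1 + 1·3 + 7·6 = 93 ≡ 5.
  S_1 = Σ v_i α_i r_i = 3·2·3 + 7·10·5 + 4·5·1 + 1·4·3 + 7·3·6 = 526 ≡ 9.
  α_i^2 mod 11 = [4, 1, 3, 5, 9].
  S_2 = Σ v_i α_i^2 r_i = 3·4·3 + 7·1·5 + 4·3·1 + 1·5·3 + 7·9·6 = 476 ≡ 3.
  S = (5, 9, 3) ≠ 0, so r is not a codeword (an error is present).
Step 3: locate the error. For a single error e at position i, S_ℓ = v_i·e·α_i^ℓ, so α_err = S_1/S_0.
  S_0^{−1} = 5^{−1} = 9 (mod 11), so α_err = 9·9 = 81 ≡ 4 = α_4. Error position i = 4.
  Consistency check: S_2/S_1 = 3·5 = 15 ≡ 4 = α_err ✓ (single-error assumption holds).
Step 4: error magnitude e = S_0/v_4 = S_0·∏_{j≠4}(α_4 − α_j) = 5·1 = 5 ≡ 5 (mod 11).
Step 5: correct position 4: c_4 = r_4 − e = 3 − 5 ≡ 9 (mod 11). Hence c = [3, 5, 1, 9, 6].
  Check: interpolating c through the α_i gives m(x) = 8 + 3·x (degree < 2) with m(α_i) = c_i for every i, so c is indeed a codeword.


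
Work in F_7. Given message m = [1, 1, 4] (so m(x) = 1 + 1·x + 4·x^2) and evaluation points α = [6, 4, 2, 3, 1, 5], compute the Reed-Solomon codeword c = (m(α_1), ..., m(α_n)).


c = [4, 6, 5, 5, 6, 1]

Message polynomial: m(x) = 1 + 1·x + 4·x^2 (mod 7).
For each evaluation point α_i, compute m(α_i) mod 7:
  α_1 = 6: Horner steps 4 → 4 → 4, so m(6) = 4.
  α_2 = 4: Horner steps 4 → 3 → 6, so m(4) = 6.
  α_3 = 2: Horner steps 4 → 2 → 5, so m(2) = 5.
  α_4 = 3: Horner steps 4 → 6 → 5, so m(3) = 5.
  α_5 = 1: Horner steps 4 → 5 → 6, so m(1) = 6.
  α_6 = 5: Horner steps 4 → 0 → 1, so m(5) = 1.
Codeword c = [4, 6, 5, 5, 6, 1] ∈ F_7^6.


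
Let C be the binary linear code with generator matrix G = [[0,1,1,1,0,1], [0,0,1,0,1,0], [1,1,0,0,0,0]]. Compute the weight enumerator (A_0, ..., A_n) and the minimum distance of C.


Weight distribution: A_0 = 1, A_2 = 2, A_4 = 5. Minimum distance d = 2.

Enumerate all 2^3 = 8 messages m ∈ F_2^3.
For each, compute codeword c = mG in F_2^6, then tally its weight.
  m = 000 → c = 000000, weight = 0.
  m = 100 → c = 011101, weight = 4.
  m = 010 → c = 001010, weight = 2.
  m = 110 → c = 010111, weight = 4.
  m = 001 → c = 110000, weight = 2.
  m = 101 → c = 101101, weight = 4.
  m = 011 → c = 111010, weight = 4.
  m = 111 → c = 100111, weight = 4.
Tally weights:
  weight 0: 1 codewords.
  weight 2: 2 codewords.
  weight 4: 5 codewords.
Minimum distance d = smallest w > 0 with A_w > 0 = 2.
Sanity: Σ A_w = 8 = 2^3 = 8 ✓.


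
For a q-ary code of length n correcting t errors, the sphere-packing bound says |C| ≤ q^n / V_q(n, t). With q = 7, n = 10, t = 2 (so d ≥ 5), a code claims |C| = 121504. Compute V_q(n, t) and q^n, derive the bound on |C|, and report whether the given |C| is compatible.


V_q(n, t) = 1681, q^n = 282475249, Hamming bound = 168040, |C| = 121504 ≤ bound (satisfied).

Step 1: Compute V_q(n, t) = Σ_{j=0}^2 C(n, j) (q−1)^j.
  j = 0: C(10,0)·(6)^0 = 1·1 = 1.
  j = 1: C(10,1)·(6)^1 = 10·6 = 60.
  j = 2: C(10,2)·(6)^2 = 45·36 = 1620.
  V_q(n, t) = 1 + 60 + 1620 = 1681.
Step 2: q^n = 7^10 = 282475249.
Step 3: Hamming bound ⌊q^n / V_q(n,t)⌋ = ⌊282475249/1681⌋ = 168040.
Step 4: Compare |C| = 121504 to 168040: satisfied.
The claimed |C| lies below the Hamming bound.


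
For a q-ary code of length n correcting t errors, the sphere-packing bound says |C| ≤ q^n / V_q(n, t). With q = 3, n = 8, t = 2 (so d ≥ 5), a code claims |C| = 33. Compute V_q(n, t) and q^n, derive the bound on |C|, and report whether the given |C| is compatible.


V_q(n, t) = 129, q^n = 6561, Hamming bound = 50, |C| = 33 ≤ bound (satisfied).

Step 1: Compute V_q(n, t) = Σ_{j=0}^2 C(n, j) (q−1)^j.
  j = 0: C(8,0)·(2)^0 = 1·1 = 1.
  j = 1: C(8,1)·(2)^1 = 8·2 = 16.
  j = 2: C(8,2)·(2)^2 = 28·4 = 112.
  V_q(n, t) = 1 + 16 + 112 = 129.
Step 2: q^n = 3^8 = 6561.
Step 3: Hamming bound ⌊q^n / V_q(n,t)⌋ = ⌊6561/129⌋ = 50.
Step 4: Compare |C| = 33 to 50: satisfied.
The claimed |C| lies below the Hamming bound.


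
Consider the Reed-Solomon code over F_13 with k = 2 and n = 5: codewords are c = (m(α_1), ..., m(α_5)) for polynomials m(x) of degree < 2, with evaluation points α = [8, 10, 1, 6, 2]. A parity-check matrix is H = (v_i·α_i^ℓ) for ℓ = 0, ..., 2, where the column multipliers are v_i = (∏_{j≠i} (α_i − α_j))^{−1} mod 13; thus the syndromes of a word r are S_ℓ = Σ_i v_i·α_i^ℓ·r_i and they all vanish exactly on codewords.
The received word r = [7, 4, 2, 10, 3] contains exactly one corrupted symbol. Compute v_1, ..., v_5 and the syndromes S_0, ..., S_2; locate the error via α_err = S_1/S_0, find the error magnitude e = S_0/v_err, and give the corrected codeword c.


S = (10, 10, 10), error at position 3, error magnitude e = 4, c = [7, 4, 11, 10, 3].

Step 1: column multipliers v_i = (∏_{j≠i}(α_i − α_j))^{−1} mod 13.
  i = 1 (α = 8): (8−10)(8−1)(8−6)(8−2) = (−2)·7·2·6 = −168 ≡ 1, so v_1 = 1^{−1} = 1 (mod 13).
  i = 2 (α = 10): (10−8)(10−1)(10−6)(10−2) = 2·9·4·8 = 576 ≡ 4, so v_2 = 4^{−1} = 10 (mod 13).
  i = 3 (α = 1): (1−8)(1−10)(1−6)(1−2) = (−7)·(−9)·(−5)·(−1) = 315 ≡ 3, so v_3 = 3^{−1} = 9 (mod 13).
  i = 4 (α = 6): (6−8)(6−10)(6−1)(6−2) = (−2)·(−4)·5·4 = 160 ≡ 4, so v_4 = 4^{−1} = 10 (mod 13).
  i = 5 (α = 2): (2−8)(2−10)(2−1)(2−6) = (−6)·(−8)·1·(−4) = −192 ≡ 3, so v_5 = 3^{−1} = 9 (mod 13).
  v = [1, 10, 9, 10, 9].
Step 2: syndromes of r = [7, 4, 2, 10, 3] (all sums mod 13).
  S_0 = Σ v_i r_i = 1·7 + 10·4 + 9·2 + 10·10 + 9·3 = 192 ≡ 10.
  S_1 = Σ v_i α_i r_i = 1·8·7 + 10·10·4 + 9·1·2 + 10·6·10 + 9·2·3 = 1128 ≡ 10.
  α_i^2 mod 13 = [12, 9, 1, 10, 4].
  S_2 = Σ v_i α_i^2 r_i = 1·12·7 + 10·9·4 + 9·1·2 + 10·10·10 + 9·4·3 = 1570 ≡ 10.
  S = (10, 10, 10) ≠ 0, so r is not a codeword (an error is present).
Step 3: locate the error. For a single error e at position i, S_ℓ = v_i·e·α_i^ℓ, so α_err = S_1/S_0.
  S_0^{−1} = 10^{−1} = 4 (mod 13), so α_err = 10·4 = 40 ≡ 1 = α_3. Error position i = 3.
  Consistency check: S_2/S_1 = 10·4 = 40 ≡ 1 = α_err ✓ (single-error assumption holds).
Step 4: error magnitude e = S_0/v_3 = S_0·∏_{j≠3}(α_3 − α_j) = 10·3 = 30 ≡ 4 (mod 13).
Step 5: correct position 3: c_3 = r_3 − e = 2 − 4 ≡ 11 (mod 13). Hence c = [7, 4, 11, 10, 3].
  Check: interpolating c through the α_i gives m(x) = 6 + 5·x (degree < 2) with m(α_i) = c_i for every i, so c is indeed a codeword.


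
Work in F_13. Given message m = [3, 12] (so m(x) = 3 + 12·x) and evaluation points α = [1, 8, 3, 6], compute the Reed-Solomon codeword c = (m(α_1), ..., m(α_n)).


c = [2, 8, 0, 10]

Message polynomial: m(x) = 3 + 12·x (mod 13).
For each evaluation point α_i, compute m(α_i) mod 13:
  α_1 = 1: Horner steps 12 → 2, so m(1) = 2.
  α_2 = 8: Horner steps 12 → 8, so m(8) = 8.
  α_3 = 3: Horner steps 12 → 0, so m(3) = 0.
  α_4 = 6: Horner steps 12 → 10, so m(6) = 10.
Codeword c = [2, 8, 0, 10] ∈ F_13^4.


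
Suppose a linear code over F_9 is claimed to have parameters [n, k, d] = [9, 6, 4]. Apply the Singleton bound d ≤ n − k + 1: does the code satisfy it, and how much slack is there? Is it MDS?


Singleton RHS = n − k + 1 = 4, slack = 0, bound satisfied, MDS.

Singleton bound: d ≤ n − k + 1.
Here n = 9, k = 6, so n − k + 1 = 4.
Given d = 4, check d ≤ 4: YES.
Slack = (n − k + 1) − d = 0.
The code is MDS (slack = 0).
Description: the claimed parameters are [9, 6, 4]_9; such a code would be MDS (meets Singleton bound).


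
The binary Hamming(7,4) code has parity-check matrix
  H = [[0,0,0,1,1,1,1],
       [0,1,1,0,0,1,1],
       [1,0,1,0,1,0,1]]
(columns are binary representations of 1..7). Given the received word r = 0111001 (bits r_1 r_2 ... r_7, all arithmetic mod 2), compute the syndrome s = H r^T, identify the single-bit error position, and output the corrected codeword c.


s = (0, 1, 0)^T, error position = 2, corrected codeword c = 0011001

Compute s = H r^T mod 2 one row at a time:
  s_1 = 1 + 0 + 0 + 1 = 2 ≡ 0 (mod 2).
  s_2 = 1 + 1 + 0 + 1 = 3 ≡ 1 (mod 2).
  s_3 = 0 + 1 + 0 + 1 = 2 ≡ 0 (mod 2).
s = (0, 1, 0)^T — this equals column 2 of H (binary 010), so error is at position 2.
Correct: flip bit 2 of r = 0111001 to get c = 0011001.


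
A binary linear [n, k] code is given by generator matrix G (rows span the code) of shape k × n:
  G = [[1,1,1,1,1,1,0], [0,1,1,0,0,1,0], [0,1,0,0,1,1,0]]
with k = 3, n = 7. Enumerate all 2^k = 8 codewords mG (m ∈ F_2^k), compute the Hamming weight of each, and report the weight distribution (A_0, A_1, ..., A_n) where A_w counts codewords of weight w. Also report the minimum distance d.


Weight distribution: A_0 = 1, A_2 = 1, A_3 = 4, A_4 = 1, A_6 = 1. Minimum distance d = 2.

Enumerate all 2^3 = 8 messages m ∈ F_2^3.
For each, compute codeword c = mG in F_2^7, then tally its weight.
  m = 000 → c = 0000000, weight = 0.
  m = 100 → c = 1111110, weight = 6.
  m = 010 → c = 0110010, weight = 3.
  m = 110 → c = 1001100, weight = 3.
  m = 001 → c = 0100110, weight = 3.
  m = 101 → c = 1011000, weight = 3.
  m = 011 → c = 0010100, weight = 2.
  m = 111 → c = 1101010, weight = 4.
Tally weights:
  weight 0: 1 codewords.
  weight 2: 1 codewords.
  weight 3: 4 codewords.
  weight 4: 1 codewords.
  weight 6: 1 codewords.
Minimum distance d = smallest w > 0 with A_w > 0 = 2.
Sanity: Σ A_w = 8 = 2^3 = 8 ✓.


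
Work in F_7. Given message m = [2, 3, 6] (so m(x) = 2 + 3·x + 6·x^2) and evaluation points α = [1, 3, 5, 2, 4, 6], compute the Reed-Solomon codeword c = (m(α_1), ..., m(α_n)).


c = [4, 2, 6, 4, 5, 5]

Message polynomial: m(x) = 2 + 3·x + 6·x^2 (mod 7).
For each evaluation point α_i, compute m(α_i) mod 7:
  α_1 = 1: Horner steps 6 → 2 → 4, so m(1) = 4.
  α_2 = 3: Horner steps 6 → 0 → 2, so m(3) = 2.
  α_3 = 5: Horner steps 6 → 5 → 6, so m(5) = 6.
  α_4 = 2: Horner steps 6 → 1 → 4, so m(2) = 4.
  α_5 = 4: Horner steps 6 → 6 → 5, so m(4) = 5.
  α_6 = 6: Horner steps 6 → 4 → 5, so m(6) = 5.
Codeword c = [4, 2, 6, 4, 5, 5] ∈ F_7^6.


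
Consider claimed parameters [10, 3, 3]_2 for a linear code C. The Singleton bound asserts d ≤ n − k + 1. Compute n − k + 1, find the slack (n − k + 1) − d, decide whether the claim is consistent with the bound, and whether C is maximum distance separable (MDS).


Singleton RHS = n − k + 1 = 8, slack = 5, bound satisfied, not MDS.

Singleton bound: d ≤ n − k + 1.
Here n = 10, k = 3, so n − k + 1 = 8.
Given d = 3, check d ≤ 8: YES.
Slack = (n − k + 1) − d = 5.
The code is NOT MDS (slack = 5 > 0).
Description: the claimed parameters are [10, 3, 3]_2; such a code would be non-MDS.


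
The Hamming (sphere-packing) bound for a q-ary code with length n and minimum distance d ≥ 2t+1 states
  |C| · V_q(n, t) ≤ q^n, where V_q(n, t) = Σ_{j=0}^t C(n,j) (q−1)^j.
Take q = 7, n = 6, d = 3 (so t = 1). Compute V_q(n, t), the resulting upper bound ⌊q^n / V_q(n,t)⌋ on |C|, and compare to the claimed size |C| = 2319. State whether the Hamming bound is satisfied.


V_q(n, t) = 37, q^n = 117649, Hamming bound = 3179, |C| = 2319 ≤ bound (satisfied).

Step 1: Compute V_q(n, t) = Σ_{j=0}^1 C(n, j) (q−1)^j.
  j = 0: C(6,0)·(6)^0 = 1·1 = 1.
  j = 1: C(6,1)·(6)^1 = 6·6 = 36.
  V_q(n, t) = 1 + 36 = 37.
Step 2: q^n = 7^6 = 117649.
Step 3: Hamming bound ⌊q^n / V_q(n,t)⌋ = ⌊117649/37⌋ = 3179.
Step 4: Compare |C| = 2319 to 3179: satisfied.
The claimed |C| lies below the Hamming bound.


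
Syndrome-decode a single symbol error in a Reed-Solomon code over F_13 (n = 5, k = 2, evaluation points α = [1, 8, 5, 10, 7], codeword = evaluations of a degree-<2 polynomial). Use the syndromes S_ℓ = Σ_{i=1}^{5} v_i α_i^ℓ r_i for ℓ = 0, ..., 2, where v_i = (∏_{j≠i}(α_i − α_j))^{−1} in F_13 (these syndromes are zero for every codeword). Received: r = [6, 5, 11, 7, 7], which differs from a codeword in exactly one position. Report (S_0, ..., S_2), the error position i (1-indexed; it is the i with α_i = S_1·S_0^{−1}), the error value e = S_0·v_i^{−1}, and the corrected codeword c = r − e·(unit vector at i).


S = (11, 6, 8), error at position 4, error magnitude e = 6, c = [6, 5, 11, 1, 7].

Step 1: column multipliers v_i = (∏_{j≠i}(α_i − α_j))^{−1} mod 13.
  i = 1 (α = 1): (1−8)(1−5)(1−10)(1−7) = (−7)·(−4)·(−9)·(−6) = 1512 ≡ 4, so v_1 = 4^{−1} = 10 (mod 13).
  i = 2 (α = 8): (8−1)(8−5)(8−10)(8−7) = 7·3·(−2)·1 = −42 ≡ 10, so v_2 = 10^{−1} = 4 (mod 13).
  i = 3 (α = 5): (5−1)(5−8)(5−10)(5−7) = 4·(−3)·(−5)·(−2) = −120 ≡ 10, so v_3 = 10^{−1} = 4 (mod 13).
  i = 4 (α = 10): (10−1)(10−8)(10−5)(10−7) = 9·2·5·3 = 270 ≡ 10, so v_4 = 10^{−1} = 4 (mod 13).
  i = 5 (α = 7): (7−1)(7−8)(7−5)(7−10) = 6·(−1)·2·(−3) = 36 ≡ 10, so v_5 = 10^{−1} = 4 (mod 13).
  v = [10, 4, 4, 4, 4].
Step 2: syndromes of r = [6, 5, 11, 7, 7] (all sums mod 13).
  S_0 = Σ v_i r_i = 10·6 + 4·5 + 4·11 + 4·7 + 4·7 = 180 ≡ 11.
  S_1 = Σ v_i α_i r_i = 10·1·6 + 4·8·5 + 4·5·11 + 4·10·7 + 4·7·7 = 916 ≡ 6.
  α_i^2 mod 13 = [1, 12, 12, 9, 10].
  S_2 = Σ v_i α_i^2 r_i = 10·1·6 + 4·12·5 + 4·12·11 + 4·9·7 + 4·10·7 = 1360 ≡ 8.
  S = (11, 6, 8) ≠ 0, so r is not a codeword (an error is present).
Step 3: locate the error. For a single error e at position i, S_ℓ = v_i·e·α_i^ℓ, so α_err = S_1/S_0.
  S_0^{−1} = 11^{−1} = 6 (mod 13), so α_err = 6·6 = 36 ≡ 10 = α_4. Error position i = 4.
  Consistency check: S_2/S_1 = 8·11 = 88 ≡ 10 = α_err ✓ (single-error assumption holds).
Step 4: error magnitude e = S_0/v_4 = S_0·∏_{j≠4}(α_4 − α_j) = 11·10 = 110 ≡ 6 (mod 13).
Step 5: correct position 4: c_4 = r_4 − e = 7 − 6 ≡ 1 (mod 13). Hence c = [6, 5, 11, 1, 7].
  Check: interpolating c through the α_i gives m(x) = 8 + 11·x (degree < 2) with m(α_i) = c_i for every i, so c is indeed a codeword.


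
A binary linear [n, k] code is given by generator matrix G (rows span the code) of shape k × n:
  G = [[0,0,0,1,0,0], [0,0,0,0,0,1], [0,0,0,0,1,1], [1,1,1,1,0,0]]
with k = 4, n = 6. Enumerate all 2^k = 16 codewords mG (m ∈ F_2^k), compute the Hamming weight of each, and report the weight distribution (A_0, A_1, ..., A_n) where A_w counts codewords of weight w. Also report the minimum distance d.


Weight distribution: A_0 = 1, A_1 = 3, A_2 = 3, A_3 = 2, A_4 = 3, A_5 = 3, A_6 = 1. Minimum distance d = 1.

Enumerate all 2^4 = 16 messages m ∈ F_2^4.
For each, compute codeword c = mG in F_2^6, then tally its weight.
  m = 0000 → c = 000000, weight = 0.
  m = 1000 → c = 000100, weight = 1.
  m = 0100 → c = 000001, weight = 1.
  m = 1100 → c = 000101, weight = 2.
  m = 0010 → c = 000011, weight = 2.
  m = 1010 → c = 000111, weight = 3.
  m = 0110 → c = 000010, weight = 1.
  m = 1110 → c = 000110, weight = 2.
  m = 0001 → c = 111100, weight = 4.
  m = 1001 → c = 111000, weight = 3.
  m = 0101 → c = 111101, weight = 5.
  m = 1101 → c = 111001, weight = 4.
  m = 0011 → c = 111111, weight = 6.
  m = 1011 → c = 111011, weight = 5.
  m = 0111 → c = 111110, weight = 5.
  m = 1111 → c = 111010, weight = 4.
Tally weights:
  weight 0: 1 codewords.
  weight 1: 3 codewords.
  weight 2: 3 codewords.
  weight 3: 2 codewords.
  weight 4: 3 codewords.
  weight 5: 3 codewords.
  weight 6: 1 codewords.
Minimum distance d = smallest w > 0 with A_w > 0 = 1.
Sanity: Σ A_w = 16 = 2^4 = 16 ✓.


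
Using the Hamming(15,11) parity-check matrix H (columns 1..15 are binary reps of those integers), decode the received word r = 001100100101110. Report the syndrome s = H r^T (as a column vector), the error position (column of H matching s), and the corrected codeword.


s = (0, 1, 0, 1)^T, error position = 5, corrected codeword c = 001110100101110

Compute s = H r^T mod 2 one row at a time:
  s_1 = 0 + 0 + 1 + 0 + 1 + 1 + 1 + 0 = 4 ≡ 0 (mod 2).
  s_2 = 1 + 0 + 0 + 1 + 1 + 1 + 1 + 0 = 5 ≡ 1 (mod 2).
  s_3 = 0 + 1 + 0 + 1 + 1 + 0 + 1 + 0 = 4 ≡ 0 (mod 2).
  s_4 = 0 + 1 + 0 + 1 + 0 + 0 + 1 + 0 = 3 ≡ 1 (mod 2).
s = (0, 1, 0, 1)^T — this equals column 5 of H (binary 0101), so error is at position 5.
Correct: flip bit 5 of r = 001100100101110 to get c = 001110100101110.


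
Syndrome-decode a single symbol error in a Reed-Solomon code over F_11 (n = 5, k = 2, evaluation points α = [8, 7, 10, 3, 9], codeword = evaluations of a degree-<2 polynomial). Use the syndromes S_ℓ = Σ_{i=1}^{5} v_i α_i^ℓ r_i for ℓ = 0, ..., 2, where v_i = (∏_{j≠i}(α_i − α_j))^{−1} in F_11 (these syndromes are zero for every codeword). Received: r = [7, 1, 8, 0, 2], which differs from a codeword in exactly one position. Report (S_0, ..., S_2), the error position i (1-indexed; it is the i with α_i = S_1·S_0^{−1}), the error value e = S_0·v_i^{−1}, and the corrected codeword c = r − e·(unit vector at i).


S = (3, 9, 5), error at position 4, error magnitude e = 1, c = [7, 1, 8, 10, 2].

Step 1: column multipliers v_i = (∏_{j≠i}(α_i − α_j))^{−1} mod 11.
  i = 1 (α = 8): (8−7)(8−10)(8−3)(8−9) = 1·(−2)·5·(−1) = 10 ≡ 10, so v_1 = 10^{−1} = 10 (mod 11).
  i = 2 (α = 7): (7−8)(7−10)(7−3)(7−9) = (−1)·(−3)·4·(−2) = −24 ≡ 9, so v_2 = 9^{−1} = 5 (mod 11).
  i = 3 (α = 10): (10−8)(10−7)(10−3)(10−9) = 2·3·7·1 = 42 ≡ 9, so v_3 = 9^{−1} = 5 (mod 11).
  i = 4 (α = 3): (3−8)(3−7)(3−10)(3−9) = (−5)·(−4)·(−7)·(−6) = 840 ≡ 4, so v_4 = 4^{−1} = 3 (mod 11).
  i = 5 (α = 9): (9−8)(9−7)(9−10)(9−3) = 1·2·(−1)·6 = −12 ≡ 10, so v_5 = 10^{−1} = 10 (mod 11).
  v = [10, 5, 5, 3, 10].
Step 2: syndromes of r = [7, 1, 8, 0, 2] (all sums mod 11).
  S_0 = Σ v_i r_i = 10·7 + 5·1 + 5·8 + 3·0 + 10·2 = 135 ≡ 3.
  S_1 = Σ v_i α_i r_i = 10·8·7 + 5·7·1 + 5·10·8 + 3·3·0 + 10·9·2 = 1175 ≡ 9.
  α_i^2 mod 11 = [9, 5, 1, 9, 4].
  S_2 = Σ v_i α_i^2 r_i = 10·9·7 + 5·5·1 + 5·1·8 + 3·9·0 + 10·4·2 = 775 ≡ 5.
  S = (3, 9, 5) ≠ 0, so r is not a codeword (an error is present).
Step 3: locate the error. For a single error e at position i, S_ℓ = v_i·e·α_i^ℓ, so α_err = S_1/S_0.
  S_0^{−1} = 3^{−1} = 4 (mod 11), so α_err = 9·4 = 36 ≡ 3 = α_4. Error position i = 4.
  Consistency check: S_2/S_1 = 5·5 = 25 ≡ 3 = α_err ✓ (single-error assumption holds).
Step 4: error magnitude e = S_0/v_4 = S_0·∏_{j≠4}(α_4 − α_j) = 3·4 = 12 ≡ 1 (mod 11).
Step 5: correct position 4: c_4 = r_4 − e = 0 − 1 ≡ 10 (mod 11). Hence c = [7, 1, 8, 10, 2].
  Check: interpolating c through the α_i gives m(x) = 3 + 6·x (degree < 2) with m(α_i) = c_i for every i, so c is indeed a codeword.


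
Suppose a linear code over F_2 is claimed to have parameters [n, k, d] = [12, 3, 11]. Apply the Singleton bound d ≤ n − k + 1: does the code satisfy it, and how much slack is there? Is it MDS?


Singleton RHS = n − k + 1 = 10, slack = -1, bound violated (no such code; not MDS).

Singleton bound: d ≤ n − k + 1.
Here n = 12, k = 3, so n − k + 1 = 10.
Given d = 11, check d ≤ 10: NO.
Slack = (n − k + 1) − d = -1.
The slack is negative: d = 11 exceeds n − k + 1 = 10 by 1, so the Singleton bound is violated and no linear [12, 3, 11]_2 code can exist. In particular it is not MDS (MDS requires d = n − k + 1 exactly).
Description: the claimed parameters are [12, 3, 11]_2; such a code would be impossible (violates the Singleton bound).


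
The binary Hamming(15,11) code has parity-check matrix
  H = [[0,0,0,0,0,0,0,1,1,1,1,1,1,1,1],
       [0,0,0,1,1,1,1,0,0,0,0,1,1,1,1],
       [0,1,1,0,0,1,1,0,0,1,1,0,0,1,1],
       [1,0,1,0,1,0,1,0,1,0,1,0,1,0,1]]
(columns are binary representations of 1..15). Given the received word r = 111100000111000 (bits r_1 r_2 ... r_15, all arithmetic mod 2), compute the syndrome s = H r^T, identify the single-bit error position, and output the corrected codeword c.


s = (1, 0, 0, 1)^T, error position = 9, corrected codeword c = 111100001111000

Compute s = H r^T mod 2 one row at a time:
  s_1 = 0 + 0 + 1 + 1 + 1 + 0 + 0 + 0 = 3 ≡ 1 (mod 2).
  s_2 = 1 + 0 + 0 + 0 + 1 + 0 + 0 + 0 = 2 ≡ 0 (mod 2).
  s_3 = 1 + 1 + 0 + 0 + 1 + 1 + 0 + 0 = 4 ≡ 0 (mod 2).
  s_4 = 1 + 1 + 0 + 0 + 0 + 1 + 0 + 0 = 3 ≡ 1 (mod 2).
s = (1, 0, 0, 1)^T — this equals column 9 of H (binary 1001), so error is at position 9.
Correct: flip bit 9 of r = 111100000111000 to get c = 111100001111000.


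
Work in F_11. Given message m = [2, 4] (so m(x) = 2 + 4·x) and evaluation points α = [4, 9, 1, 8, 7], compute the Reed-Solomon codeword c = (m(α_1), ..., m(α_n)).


c = [7, 5, 6, 1, 8]

Message polynomial: m(x) = 2 + 4·x (mod 11).
For each evaluation point α_i, compute m(α_i) mod 11:
  α_1 = 4: Horner steps 4 → 7, so m(4) = 7.
  α_2 = 9: Horner steps 4 → 5, so m(9) = 5.
  α_3 = 1: Horner steps 4 → 6, so m(1) = 6.
  α_4 = 8: Horner steps 4 → 1, so m(8) = 1.
  α_5 = 7: Horner steps 4 → 8, so m(7) = 8.
Codeword c = [7, 5, 6, 1, 8] ∈ F_11^5.


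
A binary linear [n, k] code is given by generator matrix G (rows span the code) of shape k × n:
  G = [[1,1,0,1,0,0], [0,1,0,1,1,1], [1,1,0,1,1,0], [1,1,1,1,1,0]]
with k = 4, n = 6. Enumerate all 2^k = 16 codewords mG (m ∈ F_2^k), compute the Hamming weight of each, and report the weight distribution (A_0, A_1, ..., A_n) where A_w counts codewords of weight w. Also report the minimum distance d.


Weight distribution: A_0 = 1, A_1 = 2, A_2 = 2, A_3 = 4, A_4 = 5, A_5 = 2. Minimum distance d = 1.

Enumerate all 2^4 = 16 messages m ∈ F_2^4.
For each, compute codeword c = mG in F_2^6, then tally its weight.
  m = 0000 → c = 000000, weight = 0.
  m = 1000 → c = 110100, weight = 3.
  m = 0100 → c = 010111, weight = 4.
  m = 1100 → c = 100011, weight = 3.
  m = 0010 → c = 110110, weight = 4.
  m = 1010 → c = 000010, weight = 1.
  m = 0110 → c = 100001, weight = 2.
  m = 1110 → c = 010101, weight = 3.
  m = 0001 → c = 111110, weight = 5.
  m = 1001 → c = 001010, weight = 2.
  m = 0101 → c = 101001, weight = 3.
  m = 1101 → c = 011101, weight = 4.
  m = 0011 → c = 001000, weight = 1.
  m = 1011 → c = 111100, weight = 4.
  m = 0111 → c = 011111, weight = 5.
  m = 1111 → c = 101011, weight = 4.
Tally weights:
  weight 0: 1 codewords.
  weight 1: 2 codewords.
  weight 2: 2 codewords.
  weight 3: 4 codewords.
  weight 4: 5 codewords.
  weight 5: 2 codewords.
Minimum distance d = smallest w > 0 with A_w > 0 = 1.
Sanity: Σ A_w = 16 = 2^4 = 16 ✓.


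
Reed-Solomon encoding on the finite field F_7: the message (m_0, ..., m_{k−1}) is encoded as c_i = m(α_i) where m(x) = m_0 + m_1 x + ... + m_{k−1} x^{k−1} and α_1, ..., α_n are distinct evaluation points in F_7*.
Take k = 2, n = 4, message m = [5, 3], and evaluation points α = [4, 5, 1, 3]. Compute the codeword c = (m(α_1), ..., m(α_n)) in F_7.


c = [3, 6, 1, 0]

Message polynomial: m(x) = 5 + 3·x (mod 7).
For each evaluation point α_i, compute m(α_i) mod 7:
  α_1 = 4: Horner steps 3 → 3, so m(4) = 3.
  α_2 = 5: Horner steps 3 → 6, so m(5) = 6.
  α_3 = 1: Horner steps 3 → 1, so m(1) = 1.
  α_4 = 3: Horner steps 3 → 0, so m(3) = 0.
Codeword c = [3, 6, 1, 0] ∈ F_7^4.


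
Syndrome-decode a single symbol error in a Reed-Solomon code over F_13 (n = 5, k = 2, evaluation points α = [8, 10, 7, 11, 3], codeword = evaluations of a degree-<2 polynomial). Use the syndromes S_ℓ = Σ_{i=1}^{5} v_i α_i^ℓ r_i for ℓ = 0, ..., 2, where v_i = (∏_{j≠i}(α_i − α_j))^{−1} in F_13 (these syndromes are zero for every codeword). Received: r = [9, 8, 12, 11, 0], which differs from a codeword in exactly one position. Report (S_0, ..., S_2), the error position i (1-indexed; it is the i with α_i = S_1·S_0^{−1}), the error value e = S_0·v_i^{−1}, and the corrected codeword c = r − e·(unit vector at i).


S = (5, 1, 8), error at position 1, error magnitude e = 7, c = [2, 8, 12, 11, 0].

Step 1: column multipliers v_i = (∏_{j≠i}(α_i − α_j))^{−1} mod 13.
  i = 1 (α = 8): (8−10)(8−7)(8−11)(8−3) = (−2)·1·(−3)·5 = 30 ≡ 4, so v_1 = 4^{−1} = 10 (mod 13).
  i = 2 (α = 10): (10−8)(10−7)(10−11)(10−3) = 2·3·(−1)·7 = −42 ≡ 10, so v_2 = 10^{−1} = 4 (mod 13).
  i = 3 (α = 7): (7−8)(7−10)(7−11)(7−3) = (−1)·(−3)·(−4)·4 = −48 ≡ 4, so v_3 = 4^{−1} = 10 (mod 13).
  i = 4 (α = 11): (11−8)(11−10)(11−7)(11−3) = 3·1·4·8 = 96 ≡ 5, so v_4 = 5^{−1} = 8 (mod 13).
  i = 5 (α = 3): (3−8)(3−10)(3−7)(3−11) = (−5)·(−7)·(−4)·(−8) = 1120 ≡ 2, so v_5 = 2^{−1} = 7 (mod 13).
  v = [10, 4, 10, 8, 7].
Step 2: syndromes of r = [9, 8, 12, 11, 0] (all sums mod 13).
  S_0 = Σ v_i r_i = 10·9 + 4·8 + 10·12 + 8·11 + 7·0 = 330 ≡ 5.
  S_1 = Σ v_i α_i r_i = 10·8·9 + 4·10·8 + 10·7·12 + 8·11·11 + 7·3·0 = 2848 ≡ 1.
  α_i^2 mod 13 = [12, 9, 10, 4, 9].
  S_2 = Σ v_i α_i^2 r_i = 10·12·9 + 4·9·8 + 10·10·12 + 8·4·11 + 7·9·0 = 2920 ≡ 8.
  S = (5, 1, 8) ≠ 0, so r is not a codeword (an error is present).
Step 3: locate the error. For a single error e at position i, S_ℓ = v_i·e·α_i^ℓ, so α_err = S_1/S_0.
  S_0^{−1} = 5^{−1} = 8 (mod 13), so α_err = 1·8 = 8 ≡ 8 = α_1. Error position i = 1.
  Consistency check: S_2/S_1 = 8·1 = 8 ≡ 8 = α_err ✓ (single-error assumption holds).
Step 4: error magnitude e = S_0/v_1 = S_0·∏_{j≠1}(α_1 − α_j) = 5·4 = 20 ≡ 7 (mod 13).
Step 5: correct position 1: c_1 = r_1 − e = 9 − 7 ≡ 2 (mod 13). Hence c = [2, 8, 12, 11, 0].
  Check: interpolating c through the α_i gives m(x) = 4 + 3·x (degree < 2) with m(α_i) = c_i for every i, so c is indeed a codeword.
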